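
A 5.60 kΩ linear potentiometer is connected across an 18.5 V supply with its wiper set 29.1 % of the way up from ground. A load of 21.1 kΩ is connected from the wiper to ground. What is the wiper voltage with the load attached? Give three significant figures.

V ≈ 5.10 V

The wiper splits the pot into (1−α)R = 3.970 kΩ above and αR = 1.630 kΩ below.
Lower section ‖ load = 1.513 kΩ.
V_wiper = 18.5 × 1.513/(3.970 + 1.513) = 5.10 V.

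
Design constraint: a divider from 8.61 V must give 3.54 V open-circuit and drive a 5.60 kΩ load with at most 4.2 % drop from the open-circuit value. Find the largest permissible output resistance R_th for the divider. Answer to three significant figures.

R_th ≤ 246 Ω

Loading drop = R_th/(R_th + R_L) ≤ 0.0420, so R_th ≤ R_L · ε/(1−ε) = 5.60 kΩ × 0.0420/0.9580 = 246 Ω.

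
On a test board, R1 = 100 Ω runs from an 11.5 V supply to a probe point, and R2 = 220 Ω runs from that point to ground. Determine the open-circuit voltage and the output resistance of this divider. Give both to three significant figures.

V_th = 7.91 V, R_th = 68.8 Ω

V_th is the open-circuit tap voltage: 11.5 × 220/(100 + 220) = 7.91 V.
With the supply zeroed, R1 and R2 appear in parallel from the tap: R_th = R1‖R2 = (100 × 220)/320.0 = 68.8 Ω.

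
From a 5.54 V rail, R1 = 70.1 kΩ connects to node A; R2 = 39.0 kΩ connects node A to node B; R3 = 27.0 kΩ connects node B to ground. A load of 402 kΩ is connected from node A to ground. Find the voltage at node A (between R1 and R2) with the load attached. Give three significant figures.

Below node A the series string R2+R3 = 66.00 kΩ sits in parallel with the 402 kΩ load: 56.69 kΩ.
V_A = 5.54 × 56.69/(70.1 + 56.69) = 2.48 V.

V ≈ 2.48 V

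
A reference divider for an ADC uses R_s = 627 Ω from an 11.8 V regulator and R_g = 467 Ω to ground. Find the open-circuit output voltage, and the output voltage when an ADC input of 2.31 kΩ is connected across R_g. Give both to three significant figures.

Open-circuit: V = 11.8 × 467/(627 + 467) = 5.04 V.
With the load, R_g becomes R_g‖R_L = 388.5 Ω, so V = 11.8 × 388.5/1015 = 4.51 V.

Unloaded: 5.04 V; loaded: 4.51 V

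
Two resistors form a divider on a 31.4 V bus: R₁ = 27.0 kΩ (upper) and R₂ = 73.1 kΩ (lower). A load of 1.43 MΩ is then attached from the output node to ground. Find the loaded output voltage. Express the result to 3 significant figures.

The load sits in parallel with R₂: R₂‖R_L = (73.1 × 1430) / (73.1 + 1430) = 69.54 kΩ.
V_out = 31.4 × 69.54 / (27.0 + 69.54) = 31.4 × 69.54/96.54 = 22.6 V.

V_out ≈ 22.6 V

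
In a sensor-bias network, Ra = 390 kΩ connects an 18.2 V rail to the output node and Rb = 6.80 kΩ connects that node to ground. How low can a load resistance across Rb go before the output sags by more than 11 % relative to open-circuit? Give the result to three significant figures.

R_L(min) ≈ 54.1 kΩ

Output resistance R_th = Ra‖Rb = (390 × 6.80)/396.8 = 6.683 kΩ.
The fractional drop is R_th/(R_th + R_L); requiring this ≤ 0.110 gives R_L ≥ R_th(1/0.110 − 1) = 6.683 × 8.091 = 54.1 kΩ.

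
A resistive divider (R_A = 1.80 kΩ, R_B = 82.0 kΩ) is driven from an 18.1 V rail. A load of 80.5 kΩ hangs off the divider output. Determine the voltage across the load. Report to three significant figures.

V_out ≈ 17.3 V

The load sits in parallel with R_B: R_B‖R_L = (82.0 × 80.5) / (82.0 + 80.5) = 40.62 kΩ.
V_out = 18.1 × 40.62 / (1.80 + 40.62) = 18.1 × 40.62/42.42 = 17.3 V.
(Unloaded it would have been 17.7 V.)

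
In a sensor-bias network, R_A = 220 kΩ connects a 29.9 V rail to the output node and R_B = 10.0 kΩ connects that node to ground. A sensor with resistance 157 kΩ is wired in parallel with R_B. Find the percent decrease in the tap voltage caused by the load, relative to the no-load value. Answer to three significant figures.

5.74 %

The divider's output (Thévenin) resistance is R_A‖R_B = 9.565 kΩ.
Fractional drop under load = R_th/(R_th + R_L) = 9.565 / (9.565 + 157) = 0.05743.
So the output falls by 5.74 %.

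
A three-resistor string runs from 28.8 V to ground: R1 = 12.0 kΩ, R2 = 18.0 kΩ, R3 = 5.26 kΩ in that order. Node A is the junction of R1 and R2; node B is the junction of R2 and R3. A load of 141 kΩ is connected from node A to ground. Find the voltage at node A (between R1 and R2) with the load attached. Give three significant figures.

Below node A the series string R2+R3 = 23.26 kΩ sits in parallel with the 141 kΩ load: 19.97 kΩ.
V_A = 28.8 × 19.97/(12.0 + 19.97) = 18.0 V.

V ≈ 18.0 V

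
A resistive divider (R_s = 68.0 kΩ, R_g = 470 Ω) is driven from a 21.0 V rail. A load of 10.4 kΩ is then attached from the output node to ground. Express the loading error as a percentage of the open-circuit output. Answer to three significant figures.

4.30 %

The divider's output (Thévenin) resistance is R_s‖R_g = 466.8 Ω.
Fractional drop under load = R_th/(R_th + R_L) = 466.8 / (466.8 + 10400) = 0.04295.
So the output falls by 4.30 %.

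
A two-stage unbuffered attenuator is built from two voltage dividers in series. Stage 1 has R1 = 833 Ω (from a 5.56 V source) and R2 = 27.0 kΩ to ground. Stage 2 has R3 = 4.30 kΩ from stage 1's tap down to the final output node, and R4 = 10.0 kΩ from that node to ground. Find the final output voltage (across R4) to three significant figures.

Stage 2 presents R3+R4 = 14300 Ω as a load on stage 1's tap.
Stage 1's lower leg becomes R2‖(R3+R4) = 9349 Ω, so V_mid = 5.56 × 9349/10180 = 5.105 V.
Stage 2 is itself unloaded: V_out = V_mid × R4/(R3+R4) = 5.105 × 10000/14300 = 3.57 V.

V_out ≈ 3.57 V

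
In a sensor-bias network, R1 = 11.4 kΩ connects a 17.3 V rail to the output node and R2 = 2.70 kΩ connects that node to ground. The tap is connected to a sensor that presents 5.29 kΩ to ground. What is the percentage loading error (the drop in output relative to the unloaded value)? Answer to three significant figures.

29.2 %

Unloaded V = 17.3 × 2.70/14.10 = 3.313 V.
Loaded: R2‖R_L = 1.788 kΩ, giving V = 17.3 × 1.788/13.19 = 2.345 V.
Drop = (3.313 − 2.345) / 3.313 = 29.2 %.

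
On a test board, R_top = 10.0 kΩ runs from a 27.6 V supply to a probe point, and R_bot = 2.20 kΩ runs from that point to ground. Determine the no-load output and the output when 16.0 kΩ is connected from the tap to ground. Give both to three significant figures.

Open-circuit: V = 27.6 × 2.20/(10.0 + 2.20) = 4.98 V.
With the load, R_bot becomes R_bot‖R_L = 1.934 kΩ, so V = 27.6 × 1.934/11.93 = 4.47 V.

Unloaded: 4.98 V; loaded: 4.47 V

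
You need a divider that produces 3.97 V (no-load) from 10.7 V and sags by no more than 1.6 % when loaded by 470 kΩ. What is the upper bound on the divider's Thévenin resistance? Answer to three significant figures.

R_th ≤ 7.64 kΩ

Loading drop = R_th/(R_th + R_L) ≤ 0.0160, so R_th ≤ R_L · ε/(1−ε) = 470 kΩ × 0.0160/0.9840 = 7.64 kΩ.
(Any R1, R2 with R2/(R1+R2) = 0.371 and R1‖R2 ≤ 7.64 kΩ will meet the spec.)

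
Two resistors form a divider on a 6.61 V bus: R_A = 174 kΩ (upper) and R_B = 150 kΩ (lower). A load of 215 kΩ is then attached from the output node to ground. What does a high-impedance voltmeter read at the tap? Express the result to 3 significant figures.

The load sits in parallel with R_B: R_B‖R_L = (150 × 215) / (150 + 215) = 88.36 kΩ.
V_out = 6.61 × 88.36 / (174 + 88.36) = 6.61 × 88.36/262.4 = 2.23 V.

V_out ≈ 2.23 V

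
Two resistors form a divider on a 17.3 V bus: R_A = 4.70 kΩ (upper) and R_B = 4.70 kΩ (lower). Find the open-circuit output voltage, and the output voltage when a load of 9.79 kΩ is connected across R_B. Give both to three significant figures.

Open-circuit: V = 17.3 × 4.70/(4.70 + 4.70) = 8.65 V.
With the load, R_B becomes R_B‖R_L = 3.176 kΩ, so V = 17.3 × 3.176/7.876 = 6.98 V.

Unloaded: 8.65 V; loaded: 6.98 V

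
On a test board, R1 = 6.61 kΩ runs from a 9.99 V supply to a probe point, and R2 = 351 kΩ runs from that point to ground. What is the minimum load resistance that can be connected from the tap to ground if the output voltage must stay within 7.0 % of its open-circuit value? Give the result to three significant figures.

R_L(min) ≈ 86.2 kΩ

Output resistance R_th = R1‖R2 = (6.61 × 351)/357.6 = 6.488 kΩ.
The fractional drop is R_th/(R_th + R_L); requiring this ≤ 0.0700 gives R_L ≥ R_th(1/0.0700 − 1) = 6.488 × 13.29 = 86.2 kΩ.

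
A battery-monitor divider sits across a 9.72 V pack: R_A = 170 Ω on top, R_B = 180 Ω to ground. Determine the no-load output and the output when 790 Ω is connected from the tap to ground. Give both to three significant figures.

Open-circuit: V = 9.72 × 180/(170 + 180) = 5.00 V.
With the load, R_B becomes R_B‖R_L = 146.6 Ω, so V = 9.72 × 146.6/316.6 = 4.50 V.

Unloaded: 5.00 V; loaded: 4.50 V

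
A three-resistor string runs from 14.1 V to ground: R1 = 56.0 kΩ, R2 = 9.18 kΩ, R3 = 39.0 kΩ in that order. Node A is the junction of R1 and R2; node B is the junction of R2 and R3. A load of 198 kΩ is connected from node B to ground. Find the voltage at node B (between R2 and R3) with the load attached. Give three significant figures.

V ≈ 4.70 V

At node B, R3 is in parallel with the load: R3‖R_L = 32.58 kΩ.
Below node A the resistance is R2 + (R3‖R_L) = 41.76 kΩ, so V_A = 14.1 × 41.76/97.76 = 6.023 V.
Then V_B = V_A × (R3‖R_L)/(R2 + R3‖R_L) = 6.023 × 32.58/41.76 = 4.70 V.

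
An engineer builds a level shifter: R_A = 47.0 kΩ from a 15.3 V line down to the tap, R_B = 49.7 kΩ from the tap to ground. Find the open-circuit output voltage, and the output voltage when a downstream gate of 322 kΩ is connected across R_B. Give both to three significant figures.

Open-circuit: V = 15.3 × 49.7/(47.0 + 49.7) = 7.86 V.
With the load, R_B becomes R_B‖R_L = 43.05 kΩ, so V = 15.3 × 43.05/90.05 = 7.31 V.

Unloaded: 7.86 V; loaded: 7.31 V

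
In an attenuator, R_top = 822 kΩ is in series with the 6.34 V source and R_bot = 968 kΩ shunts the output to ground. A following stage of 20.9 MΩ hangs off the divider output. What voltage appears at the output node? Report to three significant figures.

The load sits in parallel with R_bot: R_bot‖R_L = (968 × 20900) / (968 + 20900) = 925.2 kΩ.
V_out = 6.34 × 925.2 / (822 + 925.2) = 6.34 × 925.2/1747 = 3.36 V.

V_out ≈ 3.36 V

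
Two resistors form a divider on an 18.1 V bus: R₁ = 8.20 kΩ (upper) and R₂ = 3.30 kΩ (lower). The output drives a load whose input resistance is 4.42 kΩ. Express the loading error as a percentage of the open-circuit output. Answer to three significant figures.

34.7 %

Unloaded V = 18.1 × 3.30/11.50 = 5.194 V.
Loaded: R₂‖R_L = 1.889 kΩ, giving V = 18.1 × 1.889/10.09 = 3.389 V.
Drop = (5.194 − 3.389) / 5.194 = 34.7 %.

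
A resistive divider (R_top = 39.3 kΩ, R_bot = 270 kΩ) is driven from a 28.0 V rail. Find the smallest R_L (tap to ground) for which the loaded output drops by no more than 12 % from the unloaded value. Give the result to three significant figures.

R_L(min) ≈ 252 kΩ

Output resistance R_th = R_top‖R_bot = (39.3 × 270)/309.3 = 34.31 kΩ.
The fractional drop is R_th/(R_th + R_L); requiring this ≤ 0.120 gives R_L ≥ R_th(1/0.120 − 1) = 34.31 × 7.333 = 252 kΩ.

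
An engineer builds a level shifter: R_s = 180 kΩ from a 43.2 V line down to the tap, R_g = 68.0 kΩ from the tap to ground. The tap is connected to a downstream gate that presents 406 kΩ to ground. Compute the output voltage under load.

V_out ≈ 10.6 V

The load sits in parallel with R_g: R_g‖R_L = (68.0 × 406) / (68.0 + 406) = 58.24 kΩ.
V_out = 43.2 × 58.24 / (180 + 58.24) = 43.2 × 58.24/238.2 = 10.6 V.
(Unloaded it would have been 11.8 V.)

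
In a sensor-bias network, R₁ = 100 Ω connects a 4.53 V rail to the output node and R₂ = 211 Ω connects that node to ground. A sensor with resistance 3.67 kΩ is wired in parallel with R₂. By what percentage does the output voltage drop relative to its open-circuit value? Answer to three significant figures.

The divider's output (Thévenin) resistance is R₁‖R₂ = 67.85 Ω.
Fractional drop under load = R_th/(R_th + R_L) = 67.85 / (67.85 + 3670) = 0.01815.
So the output falls by 1.82 %.

1.82 %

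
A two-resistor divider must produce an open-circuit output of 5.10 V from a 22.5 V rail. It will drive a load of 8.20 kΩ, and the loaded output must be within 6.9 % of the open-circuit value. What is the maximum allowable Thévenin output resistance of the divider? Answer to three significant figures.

Loading drop = R_th/(R_th + R_L) ≤ 0.0690, so R_th ≤ R_L · ε/(1−ε) = 8.20 kΩ × 0.0690/0.9310 = 608 Ω.
(Any R1, R2 with R2/(R1+R2) = 0.227 and R1‖R2 ≤ 608 Ω will meet the spec.)

R_th ≤ 608 Ω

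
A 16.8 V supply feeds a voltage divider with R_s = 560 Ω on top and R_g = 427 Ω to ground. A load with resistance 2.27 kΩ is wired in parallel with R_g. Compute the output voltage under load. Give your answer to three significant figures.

The load sits in parallel with R_g: R_g‖R_L = (427 × 2270) / (427 + 2270) = 359.4 Ω.
V_out = 16.8 × 359.4 / (560 + 359.4) = 16.8 × 359.4/919.4 = 6.57 V.

V_out ≈ 6.57 V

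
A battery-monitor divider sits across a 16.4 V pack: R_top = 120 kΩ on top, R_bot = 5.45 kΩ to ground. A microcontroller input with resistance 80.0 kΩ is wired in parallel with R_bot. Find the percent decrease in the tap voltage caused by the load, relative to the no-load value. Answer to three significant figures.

6.12 %

The divider's output (Thévenin) resistance is R_top‖R_bot = 5.213 kΩ.
Fractional drop under load = R_th/(R_th + R_L) = 5.213 / (5.213 + 80.0) = 0.06118.
So the output falls by 6.12 %.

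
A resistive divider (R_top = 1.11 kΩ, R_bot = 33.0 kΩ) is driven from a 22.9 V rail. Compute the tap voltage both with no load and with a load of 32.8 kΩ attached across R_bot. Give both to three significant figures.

Open-circuit: V = 22.9 × 33.0/(1.11 + 33.0) = 22.2 V.
With the load, R_bot becomes R_bot‖R_L = 16.45 kΩ, so V = 22.9 × 16.45/17.56 = 21.5 V.

Unloaded: 22.2 V; loaded: 21.5 V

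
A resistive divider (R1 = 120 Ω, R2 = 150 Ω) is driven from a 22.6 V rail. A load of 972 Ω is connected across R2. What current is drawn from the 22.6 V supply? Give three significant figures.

I ≈ 90.4 mA

R2‖R_L = 129.9 Ω, so the source sees R1 + R2‖R_L = 249.9 Ω.
I = 22.6 V / 249.9 Ω = 90.4 mA.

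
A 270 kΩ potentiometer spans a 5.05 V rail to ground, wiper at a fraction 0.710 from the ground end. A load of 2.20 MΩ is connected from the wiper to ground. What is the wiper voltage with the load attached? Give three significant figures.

V ≈ 3.50 V

The wiper splits the pot into (1−α)R = 78.30 kΩ above and αR = 191.7 kΩ below.
Lower section ‖ load = 176.3 kΩ.
V_wiper = 5.05 × 176.3/(78.30 + 176.3) = 3.50 V.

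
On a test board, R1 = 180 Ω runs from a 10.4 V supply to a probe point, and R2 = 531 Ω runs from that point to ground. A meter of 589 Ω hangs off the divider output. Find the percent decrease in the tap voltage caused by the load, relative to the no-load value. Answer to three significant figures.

The divider's output (Thévenin) resistance is R1‖R2 = 134.4 Ω.
Fractional drop under load = R_th/(R_th + R_L) = 134.4 / (134.4 + 589) = 0.1858.
So the output falls by 18.6 %.

18.6 %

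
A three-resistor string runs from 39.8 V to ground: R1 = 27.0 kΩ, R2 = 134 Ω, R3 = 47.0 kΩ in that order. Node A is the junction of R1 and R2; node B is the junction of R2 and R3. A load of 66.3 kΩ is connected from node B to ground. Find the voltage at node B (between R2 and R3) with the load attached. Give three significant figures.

V ≈ 20.0 V

At node B, R3 is in parallel with the load: R3‖R_L = 27500 Ω.
Below node A the resistance is R2 + (R3‖R_L) = 27640 Ω, so V_A = 39.8 × 27640/54640 = 20.13 V.
Then V_B = V_A × (R3‖R_L)/(R2 + R3‖R_L) = 20.13 × 27500/27640 = 20.0 V.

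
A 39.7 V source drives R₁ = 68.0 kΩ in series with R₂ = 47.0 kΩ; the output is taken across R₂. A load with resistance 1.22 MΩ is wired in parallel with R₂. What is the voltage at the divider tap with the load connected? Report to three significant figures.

V_out ≈ 15.9 V

The load sits in parallel with R₂: R₂‖R_L = (47.0 × 1220) / (47.0 + 1220) = 45.26 kΩ.
V_out = 39.7 × 45.26 / (68.0 + 45.26) = 39.7 × 45.26/113.3 = 15.9 V.
(Unloaded it would have been 16.2 V.)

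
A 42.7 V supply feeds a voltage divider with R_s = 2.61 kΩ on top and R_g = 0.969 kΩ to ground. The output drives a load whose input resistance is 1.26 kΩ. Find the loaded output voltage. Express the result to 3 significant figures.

The load sits in parallel with R_g: R_g‖R_L = (969 × 1260) / (969 + 1260) = 547.8 Ω.
V_out = 42.7 × 547.8 / (2610 + 547.8) = 42.7 × 547.8/3158 = 7.41 V.

V_out ≈ 7.41 V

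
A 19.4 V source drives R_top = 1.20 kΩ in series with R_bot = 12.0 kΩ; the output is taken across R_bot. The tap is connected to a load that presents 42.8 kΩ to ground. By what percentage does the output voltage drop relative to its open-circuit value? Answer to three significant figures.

2.49 %

The divider's output (Thévenin) resistance is R_top‖R_bot = 1.091 kΩ.
Fractional drop under load = R_th/(R_th + R_L) = 1.091 / (1.091 + 42.8) = 0.02486.
So the output falls by 2.49 %.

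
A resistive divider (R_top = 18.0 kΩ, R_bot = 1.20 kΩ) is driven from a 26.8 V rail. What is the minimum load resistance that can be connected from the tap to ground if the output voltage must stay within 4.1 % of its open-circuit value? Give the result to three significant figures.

Output resistance R_th = R_top‖R_bot = (18.0 × 1.20)/19.20 = 1.125 kΩ.
The fractional drop is R_th/(R_th + R_L); requiring this ≤ 0.0410 gives R_L ≥ R_th(1/0.0410 − 1) = 1.125 × 23.39 = 26.3 kΩ.

R_L(min) ≈ 26.3 kΩ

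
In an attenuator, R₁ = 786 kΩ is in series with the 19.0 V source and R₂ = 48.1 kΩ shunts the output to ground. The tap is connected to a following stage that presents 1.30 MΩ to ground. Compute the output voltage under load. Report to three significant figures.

The load sits in parallel with R₂: R₂‖R_L = (48.1 × 1300) / (48.1 + 1300) = 46.38 kΩ.
V_out = 19.0 × 46.38 / (786 + 46.38) = 19.0 × 46.38/832.4 = 1.06 V.

V_out ≈ 1.06 V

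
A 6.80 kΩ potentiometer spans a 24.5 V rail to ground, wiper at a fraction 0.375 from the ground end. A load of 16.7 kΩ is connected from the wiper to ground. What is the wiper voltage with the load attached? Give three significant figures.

V ≈ 8.39 V

The wiper splits the pot into (1−α)R = 4.250 kΩ above and αR = 2.550 kΩ below.
Lower section ‖ load = 2.212 kΩ.
V_wiper = 24.5 × 2.212/(4.250 + 2.212) = 8.39 V.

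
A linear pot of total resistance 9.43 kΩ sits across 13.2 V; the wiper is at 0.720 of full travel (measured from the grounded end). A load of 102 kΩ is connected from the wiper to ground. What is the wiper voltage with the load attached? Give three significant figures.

The wiper splits the pot into (1−α)R = 2.640 kΩ above and αR = 6.790 kΩ below.
Lower section ‖ load = 6.366 kΩ.
V_wiper = 13.2 × 6.366/(2.640 + 6.366) = 9.33 V.

V ≈ 9.33 V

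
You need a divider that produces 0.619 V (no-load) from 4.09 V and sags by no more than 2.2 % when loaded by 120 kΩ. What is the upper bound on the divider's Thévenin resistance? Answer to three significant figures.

Loading drop = R_th/(R_th + R_L) ≤ 0.0220, so R_th ≤ R_L · ε/(1−ε) = 120 kΩ × 0.0220/0.9780 = 2.70 kΩ.

R_th ≤ 2.70 kΩ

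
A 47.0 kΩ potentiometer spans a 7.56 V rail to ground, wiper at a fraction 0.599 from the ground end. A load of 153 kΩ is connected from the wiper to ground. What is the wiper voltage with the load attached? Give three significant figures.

V ≈ 4.22 V

The wiper splits the pot into (1−α)R = 18.85 kΩ above and αR = 28.15 kΩ below.
Lower section ‖ load = 23.78 kΩ.
V_wiper = 7.56 × 23.78/(18.85 + 23.78) = 4.22 V.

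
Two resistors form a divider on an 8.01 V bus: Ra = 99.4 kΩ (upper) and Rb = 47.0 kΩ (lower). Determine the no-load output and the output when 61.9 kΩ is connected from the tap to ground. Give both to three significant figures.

Unloaded: 2.57 V; loaded: 1.70 V

Open-circuit: V = 8.01 × 47.0/(99.4 + 47.0) = 2.57 V.
With the load, Rb becomes Rb‖R_L = 26.72 kΩ, so V = 8.01 × 26.72/126.1 = 1.70 V.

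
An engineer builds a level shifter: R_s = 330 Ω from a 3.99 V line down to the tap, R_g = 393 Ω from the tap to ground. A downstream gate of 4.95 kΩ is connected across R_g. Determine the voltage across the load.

V_out ≈ 2.09 V

The load sits in parallel with R_g: R_g‖R_L = (393 × 4950) / (393 + 4950) = 364.1 Ω.
V_out = 3.99 × 364.1 / (330 + 364.1) = 3.99 × 364.1/694.1 = 2.09 V.
(Unloaded it would have been 2.17 V.)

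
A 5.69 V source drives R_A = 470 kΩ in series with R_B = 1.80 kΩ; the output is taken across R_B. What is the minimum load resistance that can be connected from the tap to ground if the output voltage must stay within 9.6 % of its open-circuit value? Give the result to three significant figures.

Output resistance R_th = R_A‖R_B = (470 × 1.80)/471.8 = 1.793 kΩ.
The fractional drop is R_th/(R_th + R_L); requiring this ≤ 0.0960 gives R_L ≥ R_th(1/0.0960 − 1) = 1.793 × 9.417 = 16.9 kΩ.

R_L(min) ≈ 16.9 kΩ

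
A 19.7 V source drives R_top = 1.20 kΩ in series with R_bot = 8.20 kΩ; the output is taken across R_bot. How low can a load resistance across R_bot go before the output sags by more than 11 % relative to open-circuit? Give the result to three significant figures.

Output resistance R_th = R_top‖R_bot = (1.20 × 8.20)/9.400 = 1.047 kΩ.
The fractional drop is R_th/(R_th + R_L); requiring this ≤ 0.110 gives R_L ≥ R_th(1/0.110 − 1) = 1.047 × 8.091 = 8.47 kΩ.

R_L(min) ≈ 8.47 kΩ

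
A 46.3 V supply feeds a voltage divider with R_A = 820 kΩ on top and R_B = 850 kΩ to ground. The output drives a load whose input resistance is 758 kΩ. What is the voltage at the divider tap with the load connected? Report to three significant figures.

The load sits in parallel with R_B: R_B‖R_L = (850 × 758) / (850 + 758) = 400.7 kΩ.
V_out = 46.3 × 400.7 / (820 + 400.7) = 46.3 × 400.7/1221 = 15.2 V.

V_out ≈ 15.2 V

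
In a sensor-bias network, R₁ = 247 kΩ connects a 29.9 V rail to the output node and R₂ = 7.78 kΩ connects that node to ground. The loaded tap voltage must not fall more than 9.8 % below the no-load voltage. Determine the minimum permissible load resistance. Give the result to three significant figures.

R_L(min) ≈ 69.4 kΩ

Output resistance R_th = R₁‖R₂ = (247 × 7.78)/254.8 = 7.542 kΩ.
The fractional drop is R_th/(R_th + R_L); requiring this ≤ 0.0980 gives R_L ≥ R_th(1/0.0980 − 1) = 7.542 × 9.204 = 69.4 kΩ.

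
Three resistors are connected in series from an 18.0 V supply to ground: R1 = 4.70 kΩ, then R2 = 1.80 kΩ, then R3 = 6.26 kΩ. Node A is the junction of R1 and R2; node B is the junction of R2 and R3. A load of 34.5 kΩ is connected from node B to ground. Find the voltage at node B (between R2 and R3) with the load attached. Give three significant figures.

At node B, R3 is in parallel with the load: R3‖R_L = 5.299 kΩ.
Below node A the resistance is R2 + (R3‖R_L) = 7.099 kΩ, so V_A = 18.0 × 7.099/11.80 = 10.83 V.
Then V_B = V_A × (R3‖R_L)/(R2 + R3‖R_L) = 10.83 × 5.299/7.099 = 8.08 V.

V ≈ 8.08 V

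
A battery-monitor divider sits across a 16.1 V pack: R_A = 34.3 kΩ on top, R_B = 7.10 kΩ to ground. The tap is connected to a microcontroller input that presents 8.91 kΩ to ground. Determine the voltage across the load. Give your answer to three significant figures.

The load sits in parallel with R_B: R_B‖R_L = (7.10 × 8.91) / (7.10 + 8.91) = 3.951 kΩ.
V_out = 16.1 × 3.951 / (34.3 + 3.951) = 16.1 × 3.951/38.25 = 1.66 V.

V_out ≈ 1.66 V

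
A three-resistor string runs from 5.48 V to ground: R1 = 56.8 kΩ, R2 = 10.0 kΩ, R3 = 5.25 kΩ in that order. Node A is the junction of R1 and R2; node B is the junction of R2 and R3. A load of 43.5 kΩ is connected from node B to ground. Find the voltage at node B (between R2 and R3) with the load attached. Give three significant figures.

V ≈ 0.359 V

At node B, R3 is in parallel with the load: R3‖R_L = 4.685 kΩ.
Below node A the resistance is R2 + (R3‖R_L) = 14.68 kΩ, so V_A = 5.48 × 14.68/71.48 = 1.126 V.
Then V_B = V_A × (R3‖R_L)/(R2 + R3‖R_L) = 1.126 × 4.685/14.68 = 0.359 V.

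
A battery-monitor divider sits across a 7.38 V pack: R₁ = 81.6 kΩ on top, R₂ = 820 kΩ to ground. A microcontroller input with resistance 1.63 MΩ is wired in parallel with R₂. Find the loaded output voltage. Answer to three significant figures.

The load sits in parallel with R₂: R₂‖R_L = (820 × 1630) / (820 + 1630) = 545.6 kΩ.
V_out = 7.38 × 545.6 / (81.6 + 545.6) = 7.38 × 545.6/627.2 = 6.42 V.
(Unloaded it would have been 6.71 V.)

V_out ≈ 6.42 V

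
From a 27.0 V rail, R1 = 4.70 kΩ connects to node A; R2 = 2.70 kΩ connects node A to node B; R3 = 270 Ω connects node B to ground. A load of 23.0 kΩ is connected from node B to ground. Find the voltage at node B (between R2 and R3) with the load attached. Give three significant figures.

V ≈ 0.940 V

At node B, R3 is in parallel with the load: R3‖R_L = 266.9 Ω.
Below node A the resistance is R2 + (R3‖R_L) = 2967 Ω, so V_A = 27.0 × 2967/7667 = 10.45 V.
Then V_B = V_A × (R3‖R_L)/(R2 + R3‖R_L) = 10.45 × 266.9/2967 = 0.940 V.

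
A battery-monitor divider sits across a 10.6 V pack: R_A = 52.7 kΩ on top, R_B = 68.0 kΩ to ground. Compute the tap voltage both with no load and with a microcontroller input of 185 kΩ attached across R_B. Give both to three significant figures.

Unloaded: 5.97 V; loaded: 5.15 V

Open-circuit: V = 10.6 × 68.0/(52.7 + 68.0) = 5.97 V.
With the load, R_B becomes R_B‖R_L = 49.72 kΩ, so V = 10.6 × 49.72/102.4 = 5.15 V.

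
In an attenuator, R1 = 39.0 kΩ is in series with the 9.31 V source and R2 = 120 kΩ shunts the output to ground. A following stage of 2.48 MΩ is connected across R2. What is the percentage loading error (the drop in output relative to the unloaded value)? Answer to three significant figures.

1.17 %

The divider's output (Thévenin) resistance is R1‖R2 = 29.43 kΩ.
Fractional drop under load = R_th/(R_th + R_L) = 29.43 / (29.43 + 2480) = 0.01173.
So the output falls by 1.17 %.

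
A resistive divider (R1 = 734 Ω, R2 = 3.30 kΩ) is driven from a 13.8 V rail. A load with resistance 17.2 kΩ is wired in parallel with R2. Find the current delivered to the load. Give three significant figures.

R2‖R_L = 2769 Ω; V_out = 13.8 × 2769/3503 = 10.91 V.
I_L = V_out / R_L = 10.91 / 17.2 kΩ = 0.634 mA.

I_L ≈ 0.634 mA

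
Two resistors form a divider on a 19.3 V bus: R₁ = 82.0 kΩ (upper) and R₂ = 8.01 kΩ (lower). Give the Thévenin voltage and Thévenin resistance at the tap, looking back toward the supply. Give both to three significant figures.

V_th is the open-circuit tap voltage: 19.3 × 8.01/(82.0 + 8.01) = 1.72 V.
With the supply zeroed, R₁ and R₂ appear in parallel from the tap: R_th = R₁‖R₂ = (82.0 × 8.01)/90.01 = 7.30 kΩ.

V_th = 1.72 V, R_th = 7.30 kΩ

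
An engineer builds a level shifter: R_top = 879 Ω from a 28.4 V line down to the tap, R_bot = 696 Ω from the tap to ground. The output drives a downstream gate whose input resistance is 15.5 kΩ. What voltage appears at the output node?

V_out ≈ 12.2 V

The load sits in parallel with R_bot: R_bot‖R_L = (696 × 15500) / (696 + 15500) = 666.1 Ω.
V_out = 28.4 × 666.1 / (879 + 666.1) = 28.4 × 666.1/1545 = 12.2 V.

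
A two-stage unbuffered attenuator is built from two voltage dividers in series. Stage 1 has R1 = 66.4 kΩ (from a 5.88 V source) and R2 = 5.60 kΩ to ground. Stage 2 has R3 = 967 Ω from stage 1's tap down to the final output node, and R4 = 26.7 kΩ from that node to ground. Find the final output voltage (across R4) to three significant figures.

V_out ≈ 0.372 V

Stage 2 presents R3+R4 = 27670 Ω as a load on stage 1's tap.
Stage 1's lower leg becomes R2‖(R3+R4) = 4657 Ω, so V_mid = 5.88 × 4657/71060 = 0.3854 V.
Stage 2 is itself unloaded: V_out = V_mid × R4/(R3+R4) = 0.3854 × 26700/27670 = 0.372 V.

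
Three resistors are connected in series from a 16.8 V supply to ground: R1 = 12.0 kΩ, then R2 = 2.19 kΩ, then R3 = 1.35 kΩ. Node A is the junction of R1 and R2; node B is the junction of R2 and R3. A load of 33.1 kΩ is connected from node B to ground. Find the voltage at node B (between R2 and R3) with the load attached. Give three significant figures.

At node B, R3 is in parallel with the load: R3‖R_L = 1.297 kΩ.
Below node A the resistance is R2 + (R3‖R_L) = 3.487 kΩ, so V_A = 16.8 × 3.487/15.49 = 3.783 V.
Then V_B = V_A × (R3‖R_L)/(R2 + R3‖R_L) = 3.783 × 1.297/3.487 = 1.41 V.

V ≈ 1.41 V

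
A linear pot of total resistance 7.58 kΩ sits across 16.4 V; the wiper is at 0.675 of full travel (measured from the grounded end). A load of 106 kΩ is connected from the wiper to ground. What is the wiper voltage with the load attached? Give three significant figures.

The wiper splits the pot into (1−α)R = 2.463 kΩ above and αR = 5.117 kΩ below.
Lower section ‖ load = 4.881 kΩ.
V_wiper = 16.4 × 4.881/(2.463 + 4.881) = 10.9 V.

V ≈ 10.9 V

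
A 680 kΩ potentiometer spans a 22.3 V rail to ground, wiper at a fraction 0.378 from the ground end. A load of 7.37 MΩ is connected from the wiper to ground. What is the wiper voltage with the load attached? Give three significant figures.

V ≈ 8.25 V

The wiper splits the pot into (1−α)R = 423.0 kΩ above and αR = 257.0 kΩ below.
Lower section ‖ load = 248.4 kΩ.
V_wiper = 22.3 × 248.4/(423.0 + 248.4) = 8.25 V.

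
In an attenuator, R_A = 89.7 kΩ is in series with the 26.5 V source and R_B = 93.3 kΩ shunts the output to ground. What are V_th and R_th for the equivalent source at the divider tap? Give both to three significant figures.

V_th = 13.5 V, R_th = 45.7 kΩ

V_th is the open-circuit tap voltage: 26.5 × 93.3/(89.7 + 93.3) = 13.5 V.
With the supply zeroed, R_A and R_B appear in parallel from the tap: R_th = R_A‖R_B = (89.7 × 93.3)/183.0 = 45.7 kΩ.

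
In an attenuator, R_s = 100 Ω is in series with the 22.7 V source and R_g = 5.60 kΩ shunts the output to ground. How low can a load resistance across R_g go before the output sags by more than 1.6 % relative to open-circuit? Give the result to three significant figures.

Output resistance R_th = R_s‖R_g = (100 × 5600)/5700 = 98.25 Ω.
The fractional drop is R_th/(R_th + R_L); requiring this ≤ 0.0160 gives R_L ≥ R_th(1/0.0160 − 1) = 98.25 × 61.50 = 6.04 kΩ.

R_L(min) ≈ 6.04 kΩ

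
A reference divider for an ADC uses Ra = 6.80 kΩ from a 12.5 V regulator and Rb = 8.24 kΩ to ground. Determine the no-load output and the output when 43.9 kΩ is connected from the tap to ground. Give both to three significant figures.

Open-circuit: V = 12.5 × 8.24/(6.80 + 8.24) = 6.85 V.
With the load, Rb becomes Rb‖R_L = 6.938 kΩ, so V = 12.5 × 6.938/13.74 = 6.31 V.

Unloaded: 6.85 V; loaded: 6.31 V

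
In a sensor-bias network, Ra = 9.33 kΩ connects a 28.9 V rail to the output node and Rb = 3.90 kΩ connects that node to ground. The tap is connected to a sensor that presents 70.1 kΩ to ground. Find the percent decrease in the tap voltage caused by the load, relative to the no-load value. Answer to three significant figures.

The divider's output (Thévenin) resistance is Ra‖Rb = 2.750 kΩ.
Fractional drop under load = R_th/(R_th + R_L) = 2.750 / (2.750 + 70.1) = 0.03775.
So the output falls by 3.78 %.

3.78 %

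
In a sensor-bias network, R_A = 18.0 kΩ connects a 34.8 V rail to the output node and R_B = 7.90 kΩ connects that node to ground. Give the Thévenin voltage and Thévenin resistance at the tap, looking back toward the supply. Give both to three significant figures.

V_th is the open-circuit tap voltage: 34.8 × 7.90/(18.0 + 7.90) = 10.6 V.
With the supply zeroed, R_A and R_B appear in parallel from the tap: R_th = R_A‖R_B = (18.0 × 7.90)/25.90 = 5.49 kΩ.

V_th = 10.6 V, R_th = 5.49 kΩ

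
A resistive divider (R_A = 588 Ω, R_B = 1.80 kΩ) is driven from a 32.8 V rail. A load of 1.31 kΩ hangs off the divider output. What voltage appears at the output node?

The load sits in parallel with R_B: R_B‖R_L = (1800 × 1310) / (1800 + 1310) = 758.2 Ω.
V_out = 32.8 × 758.2 / (588 + 758.2) = 32.8 × 758.2/1346 = 18.5 V.

V_out ≈ 18.5 V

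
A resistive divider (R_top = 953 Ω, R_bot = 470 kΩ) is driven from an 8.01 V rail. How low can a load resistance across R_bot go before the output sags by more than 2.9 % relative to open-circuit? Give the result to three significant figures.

Output resistance R_th = R_top‖R_bot = (953 × 470000)/471000 = 951.1 Ω.
The fractional drop is R_th/(R_th + R_L); requiring this ≤ 0.0290 gives R_L ≥ R_th(1/0.0290 − 1) = 951.1 × 33.48 = 31.8 kΩ.

R_L(min) ≈ 31.8 kΩ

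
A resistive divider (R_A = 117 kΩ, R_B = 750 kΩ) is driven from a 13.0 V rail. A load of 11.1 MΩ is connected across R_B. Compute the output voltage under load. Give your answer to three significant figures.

The load sits in parallel with R_B: R_B‖R_L = (750 × 11100) / (750 + 11100) = 702.5 kΩ.
V_out = 13.0 × 702.5 / (117 + 702.5) = 13.0 × 702.5/819.5 = 11.1 V.
(Unloaded it would have been 11.2 V.)

V_out ≈ 11.1 V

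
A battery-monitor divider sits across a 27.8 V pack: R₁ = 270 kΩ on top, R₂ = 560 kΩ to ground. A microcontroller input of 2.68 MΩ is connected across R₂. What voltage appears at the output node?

The load sits in parallel with R₂: R₂‖R_L = (560 × 2680) / (560 + 2680) = 463.2 kΩ.
V_out = 27.8 × 463.2 / (270 + 463.2) = 27.8 × 463.2/733.2 = 17.6 V.
(Unloaded it would have been 18.8 V.)

V_out ≈ 17.6 V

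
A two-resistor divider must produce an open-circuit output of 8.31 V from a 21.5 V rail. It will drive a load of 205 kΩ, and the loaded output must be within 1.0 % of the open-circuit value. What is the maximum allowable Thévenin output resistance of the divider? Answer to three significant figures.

Loading drop = R_th/(R_th + R_L) ≤ 0.0100, so R_th ≤ R_L · ε/(1−ε) = 205 kΩ × 0.0100/0.9900 = 2.07 kΩ.
(Any R1, R2 with R2/(R1+R2) = 0.387 and R1‖R2 ≤ 2.07 kΩ will meet the spec.)

R_th ≤ 2.07 kΩ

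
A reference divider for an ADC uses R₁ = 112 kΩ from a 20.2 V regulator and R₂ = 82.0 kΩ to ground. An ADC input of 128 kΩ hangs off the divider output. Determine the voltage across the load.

The load sits in parallel with R₂: R₂‖R_L = (82.0 × 128) / (82.0 + 128) = 49.98 kΩ.
V_out = 20.2 × 49.98 / (112 + 49.98) = 20.2 × 49.98/162.0 = 6.23 V.

V_out ≈ 6.23 V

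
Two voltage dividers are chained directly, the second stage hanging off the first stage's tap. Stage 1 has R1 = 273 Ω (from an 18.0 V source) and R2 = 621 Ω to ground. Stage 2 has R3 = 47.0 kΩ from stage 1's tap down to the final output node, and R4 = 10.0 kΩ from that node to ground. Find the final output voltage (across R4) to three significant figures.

Stage 2 presents R3+R4 = 57000 Ω as a load on stage 1's tap.
Stage 1's lower leg becomes R2‖(R3+R4) = 614.3 Ω, so V_mid = 18.0 × 614.3/887.3 = 12.46 V.
Stage 2 is itself unloaded: V_out = V_mid × R4/(R3+R4) = 12.46 × 10000/57000 = 2.19 V.

V_out ≈ 2.19 V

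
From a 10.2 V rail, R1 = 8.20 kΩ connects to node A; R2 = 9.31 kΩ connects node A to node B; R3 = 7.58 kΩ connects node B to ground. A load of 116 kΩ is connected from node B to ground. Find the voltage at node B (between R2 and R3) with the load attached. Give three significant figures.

V ≈ 2.95 V

At node B, R3 is in parallel with the load: R3‖R_L = 7.115 kΩ.
Below node A the resistance is R2 + (R3‖R_L) = 16.43 kΩ, so V_A = 10.2 × 16.43/24.63 = 6.803 V.
Then V_B = V_A × (R3‖R_L)/(R2 + R3‖R_L) = 6.803 × 7.115/16.43 = 2.95 V.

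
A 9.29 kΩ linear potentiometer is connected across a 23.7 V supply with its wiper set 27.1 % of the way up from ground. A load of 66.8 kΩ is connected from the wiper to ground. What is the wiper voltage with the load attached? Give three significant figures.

The wiper splits the pot into (1−α)R = 6.772 kΩ above and αR = 2.518 kΩ below.
Lower section ‖ load = 2.426 kΩ.
V_wiper = 23.7 × 2.426/(6.772 + 2.426) = 6.25 V.

V ≈ 6.25 V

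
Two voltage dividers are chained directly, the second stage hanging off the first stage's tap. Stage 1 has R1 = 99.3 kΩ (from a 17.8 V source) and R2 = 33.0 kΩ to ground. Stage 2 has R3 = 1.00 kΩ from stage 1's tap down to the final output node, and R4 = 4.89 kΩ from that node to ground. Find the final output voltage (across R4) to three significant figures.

Stage 2 presents R3+R4 = 5.890 kΩ as a load on stage 1's tap.
Stage 1's lower leg becomes R2‖(R3+R4) = 4.998 kΩ, so V_mid = 17.8 × 4.998/104.3 = 0.8530 V.
Stage 2 is itself unloaded: V_out = V_mid × R4/(R3+R4) = 0.8530 × 4.89/5.890 = 0.708 V.

V_out ≈ 0.708 V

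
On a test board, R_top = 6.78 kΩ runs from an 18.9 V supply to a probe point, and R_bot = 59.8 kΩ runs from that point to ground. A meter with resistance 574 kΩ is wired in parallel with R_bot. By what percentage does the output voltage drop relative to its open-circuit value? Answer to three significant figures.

1.05 %

The divider's output (Thévenin) resistance is R_top‖R_bot = 6.090 kΩ.
Fractional drop under load = R_th/(R_th + R_L) = 6.090 / (6.090 + 574) = 0.01050.
So the output falls by 1.05 %.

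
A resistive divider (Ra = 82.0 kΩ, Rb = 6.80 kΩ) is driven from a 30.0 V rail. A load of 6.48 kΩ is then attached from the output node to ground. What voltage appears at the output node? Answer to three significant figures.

The load sits in parallel with Rb: Rb‖R_L = (6.80 × 6.48) / (6.80 + 6.48) = 3.318 kΩ.
V_out = 30.0 × 3.318 / (82.0 + 3.318) = 30.0 × 3.318/85.32 = 1.17 V.

V_out ≈ 1.17 V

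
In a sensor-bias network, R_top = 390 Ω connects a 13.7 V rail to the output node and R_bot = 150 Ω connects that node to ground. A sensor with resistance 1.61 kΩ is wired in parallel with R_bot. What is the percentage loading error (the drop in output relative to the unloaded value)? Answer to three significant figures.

6.30 %

The divider's output (Thévenin) resistance is R_top‖R_bot = 108.3 Ω.
Fractional drop under load = R_th/(R_th + R_L) = 108.3 / (108.3 + 1610) = 0.06305.
So the output falls by 6.30 %.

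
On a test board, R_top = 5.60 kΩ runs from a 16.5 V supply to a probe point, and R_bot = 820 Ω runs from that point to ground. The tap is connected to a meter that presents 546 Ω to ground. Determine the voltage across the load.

V_out ≈ 0.912 V

The load sits in parallel with R_bot: R_bot‖R_L = (820 × 546) / (820 + 546) = 327.8 Ω.
V_out = 16.5 × 327.8 / (5600 + 327.8) = 16.5 × 327.8/5928 = 0.912 V.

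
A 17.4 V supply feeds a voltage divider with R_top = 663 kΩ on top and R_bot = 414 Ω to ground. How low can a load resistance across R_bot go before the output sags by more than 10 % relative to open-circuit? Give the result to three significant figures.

R_L(min) ≈ 3.72 kΩ

Output resistance R_th = R_top‖R_bot = (663000 × 414)/663400 = 413.7 Ω.
The fractional drop is R_th/(R_th + R_L); requiring this ≤ 0.100 gives R_L ≥ R_th(1/0.100 − 1) = 413.7 × 9.000 = 3.72 kΩ.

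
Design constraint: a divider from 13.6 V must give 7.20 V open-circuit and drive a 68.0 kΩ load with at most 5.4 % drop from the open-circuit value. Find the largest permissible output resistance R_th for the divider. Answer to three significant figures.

Loading drop = R_th/(R_th + R_L) ≤ 0.0540, so R_th ≤ R_L · ε/(1−ε) = 68.0 kΩ × 0.0540/0.9460 = 3.88 kΩ.

R_th ≤ 3.88 kΩ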